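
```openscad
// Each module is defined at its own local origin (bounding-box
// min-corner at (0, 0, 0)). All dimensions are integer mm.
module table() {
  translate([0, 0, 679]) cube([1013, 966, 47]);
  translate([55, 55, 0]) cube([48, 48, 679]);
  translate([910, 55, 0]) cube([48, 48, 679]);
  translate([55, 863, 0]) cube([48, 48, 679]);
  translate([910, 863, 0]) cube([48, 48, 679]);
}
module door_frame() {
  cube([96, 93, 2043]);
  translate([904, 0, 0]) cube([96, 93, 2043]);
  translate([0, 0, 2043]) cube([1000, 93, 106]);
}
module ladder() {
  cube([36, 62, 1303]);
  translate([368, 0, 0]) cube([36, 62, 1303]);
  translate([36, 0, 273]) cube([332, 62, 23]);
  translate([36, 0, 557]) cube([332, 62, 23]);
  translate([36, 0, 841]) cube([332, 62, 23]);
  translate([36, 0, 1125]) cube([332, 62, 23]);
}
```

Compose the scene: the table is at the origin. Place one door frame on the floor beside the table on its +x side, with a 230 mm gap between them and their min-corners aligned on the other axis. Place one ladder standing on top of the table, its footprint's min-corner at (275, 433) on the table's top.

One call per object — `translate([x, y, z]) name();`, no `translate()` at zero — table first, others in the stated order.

table();
translate([1243, 0, 0]) door_frame();
translate([275, 433, 726]) ladder();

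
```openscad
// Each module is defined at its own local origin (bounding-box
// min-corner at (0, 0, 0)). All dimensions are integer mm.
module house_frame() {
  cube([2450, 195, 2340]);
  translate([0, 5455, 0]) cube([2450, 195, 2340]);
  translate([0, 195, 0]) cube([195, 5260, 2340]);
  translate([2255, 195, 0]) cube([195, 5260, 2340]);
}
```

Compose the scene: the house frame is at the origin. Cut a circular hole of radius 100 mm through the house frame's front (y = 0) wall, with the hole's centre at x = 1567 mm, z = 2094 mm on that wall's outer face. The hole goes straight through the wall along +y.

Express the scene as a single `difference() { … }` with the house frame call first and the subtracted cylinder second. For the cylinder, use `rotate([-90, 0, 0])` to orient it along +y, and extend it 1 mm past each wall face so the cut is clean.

difference() {
  house_frame();
  translate([1567, -1, 2094]) rotate([-90, 0, 0]) cylinder(h = 197, r = 100);
}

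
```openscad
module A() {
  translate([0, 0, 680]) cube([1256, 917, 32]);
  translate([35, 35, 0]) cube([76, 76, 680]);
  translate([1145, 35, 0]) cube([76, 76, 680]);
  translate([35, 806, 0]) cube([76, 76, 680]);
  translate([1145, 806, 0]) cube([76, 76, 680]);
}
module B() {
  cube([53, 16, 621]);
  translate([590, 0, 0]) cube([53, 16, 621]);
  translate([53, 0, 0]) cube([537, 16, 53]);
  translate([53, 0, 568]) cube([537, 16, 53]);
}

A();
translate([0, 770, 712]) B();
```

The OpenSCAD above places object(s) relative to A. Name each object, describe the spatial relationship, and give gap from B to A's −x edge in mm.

A is a table. B is a picture frame. The picture frame is on top of the table. The gap from the picture frame to the table's −x edge is 0 mm.

The picture frame's min-x is at 0; the table's min-x is 0; gap = 0 mm.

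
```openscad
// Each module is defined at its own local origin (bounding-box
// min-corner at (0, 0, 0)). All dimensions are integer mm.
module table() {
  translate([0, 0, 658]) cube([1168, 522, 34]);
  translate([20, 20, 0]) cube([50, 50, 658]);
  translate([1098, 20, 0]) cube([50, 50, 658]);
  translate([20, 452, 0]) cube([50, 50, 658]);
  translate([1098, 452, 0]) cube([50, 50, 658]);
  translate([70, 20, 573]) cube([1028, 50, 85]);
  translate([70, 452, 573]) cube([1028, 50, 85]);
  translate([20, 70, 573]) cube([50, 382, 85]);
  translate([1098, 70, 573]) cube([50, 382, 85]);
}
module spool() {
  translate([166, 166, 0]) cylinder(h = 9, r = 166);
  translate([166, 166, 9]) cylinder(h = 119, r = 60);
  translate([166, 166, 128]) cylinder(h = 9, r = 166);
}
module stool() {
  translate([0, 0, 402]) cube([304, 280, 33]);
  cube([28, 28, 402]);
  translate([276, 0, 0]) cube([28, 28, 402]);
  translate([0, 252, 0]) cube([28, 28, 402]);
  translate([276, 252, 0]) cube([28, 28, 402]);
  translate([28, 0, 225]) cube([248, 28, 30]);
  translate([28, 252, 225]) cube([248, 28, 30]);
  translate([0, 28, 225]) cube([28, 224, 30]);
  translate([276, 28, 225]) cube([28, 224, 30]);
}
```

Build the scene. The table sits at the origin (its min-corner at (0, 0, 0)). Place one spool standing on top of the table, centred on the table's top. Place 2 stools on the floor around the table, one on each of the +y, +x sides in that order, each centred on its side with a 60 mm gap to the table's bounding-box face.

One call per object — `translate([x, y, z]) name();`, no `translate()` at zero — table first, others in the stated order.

table();
translate([418, 95, 692]) spool();
translate([432, 582, 0]) stool();
translate([1228, 121, 0]) stool();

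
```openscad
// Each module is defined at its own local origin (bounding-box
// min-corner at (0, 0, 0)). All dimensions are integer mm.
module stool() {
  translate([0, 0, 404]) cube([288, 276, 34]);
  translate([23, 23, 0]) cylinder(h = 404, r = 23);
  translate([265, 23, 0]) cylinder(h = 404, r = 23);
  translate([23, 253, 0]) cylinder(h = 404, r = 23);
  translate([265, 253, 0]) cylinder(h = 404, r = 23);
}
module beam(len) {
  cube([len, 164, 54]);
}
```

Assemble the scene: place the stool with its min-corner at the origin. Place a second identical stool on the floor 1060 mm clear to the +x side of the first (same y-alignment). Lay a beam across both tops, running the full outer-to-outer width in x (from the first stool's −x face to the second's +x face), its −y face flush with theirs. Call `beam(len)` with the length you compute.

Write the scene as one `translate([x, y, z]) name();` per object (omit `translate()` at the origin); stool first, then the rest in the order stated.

stool();
translate([1348, 0, 0]) stool();
translate([0, 0, 438]) beam(1636);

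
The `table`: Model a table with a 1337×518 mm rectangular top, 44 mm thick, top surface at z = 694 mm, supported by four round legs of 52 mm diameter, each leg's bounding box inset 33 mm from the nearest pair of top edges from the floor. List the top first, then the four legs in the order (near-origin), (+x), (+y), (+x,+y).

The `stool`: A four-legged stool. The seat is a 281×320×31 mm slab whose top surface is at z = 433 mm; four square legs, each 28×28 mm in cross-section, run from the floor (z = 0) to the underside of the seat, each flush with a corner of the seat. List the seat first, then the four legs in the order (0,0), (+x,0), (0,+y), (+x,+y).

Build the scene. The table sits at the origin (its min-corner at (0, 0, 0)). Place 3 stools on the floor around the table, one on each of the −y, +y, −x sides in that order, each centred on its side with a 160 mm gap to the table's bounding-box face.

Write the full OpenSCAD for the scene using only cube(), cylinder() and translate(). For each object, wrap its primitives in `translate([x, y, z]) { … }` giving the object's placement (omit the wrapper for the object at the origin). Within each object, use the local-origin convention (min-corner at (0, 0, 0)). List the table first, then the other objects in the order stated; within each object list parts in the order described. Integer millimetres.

translate([0, 0, 650]) cube([1337, 518, 44]);
translate([59, 59, 0]) cylinder(h = 650, r = 26);
translate([1278, 59, 0]) cylinder(h = 650, r = 26);
translate([59, 459, 0]) cylinder(h = 650, r = 26);
translate([1278, 459, 0]) cylinder(h = 650, r = 26);
translate([528, -480, 0]) {
  translate([0, 0, 402]) cube([281, 320, 31]);
  cube([28, 28, 402]);
  translate([253, 0, 0]) cube([28, 28, 402]);
  translate([0, 292, 0]) cube([28, 28, 402]);
  translate([253, 292, 0]) cube([28, 28, 402]);
}
translate([528, 678, 0]) {
  translate([0, 0, 402]) cube([281, 320, 31]);
  cube([28, 28, 402]);
  translate([253, 0, 0]) cube([28, 28, 402]);
  translate([0, 292, 0]) cube([28, 28, 402]);
  translate([253, 292, 0]) cube([28, 28, 402]);
}
translate([-441, 99, 0]) {
  translate([0, 0, 402]) cube([281, 320, 31]);
  cube([28, 28, 402]);
  translate([253, 0, 0]) cube([28, 28, 402]);
  translate([0, 292, 0]) cube([28, 28, 402]);
  translate([253, 292, 0]) cube([28, 28, 402]);
}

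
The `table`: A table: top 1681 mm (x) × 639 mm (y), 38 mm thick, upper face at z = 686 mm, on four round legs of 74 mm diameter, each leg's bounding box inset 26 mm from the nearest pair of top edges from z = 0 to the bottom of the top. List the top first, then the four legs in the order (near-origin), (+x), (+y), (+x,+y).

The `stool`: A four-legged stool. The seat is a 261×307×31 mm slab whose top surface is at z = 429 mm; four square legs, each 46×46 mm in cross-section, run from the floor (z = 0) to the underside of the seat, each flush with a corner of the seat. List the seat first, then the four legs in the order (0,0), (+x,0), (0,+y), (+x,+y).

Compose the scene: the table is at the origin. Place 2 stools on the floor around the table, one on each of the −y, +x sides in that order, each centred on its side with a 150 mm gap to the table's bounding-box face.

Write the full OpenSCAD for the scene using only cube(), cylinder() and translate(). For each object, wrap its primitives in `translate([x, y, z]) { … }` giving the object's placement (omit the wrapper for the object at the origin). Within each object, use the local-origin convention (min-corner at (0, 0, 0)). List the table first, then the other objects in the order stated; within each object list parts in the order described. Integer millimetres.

translate([0, 0, 648]) cube([1681, 639, 38]);
translate([63, 63, 0]) cylinder(h = 648, r = 37);
translate([1618, 63, 0]) cylinder(h = 648, r = 37);
translate([63, 576, 0]) cylinder(h = 648, r = 37);
translate([1618, 576, 0]) cylinder(h = 648, r = 37);
translate([710, -457, 0]) {
  translate([0, 0, 398]) cube([261, 307, 31]);
  cube([46, 46, 398]);
  translate([215, 0, 0]) cube([46, 46, 398]);
  translate([0, 261, 0]) cube([46, 46, 398]);
  translate([215, 261, 0]) cube([46, 46, 398]);
}
translate([1831, 166, 0]) {
  translate([0, 0, 398]) cube([261, 307, 31]);
  cube([46, 46, 398]);
  translate([215, 0, 0]) cube([46, 46, 398]);
  translate([0, 261, 0]) cube([46, 46, 398]);
  translate([215, 261, 0]) cube([46, 46, 398]);
}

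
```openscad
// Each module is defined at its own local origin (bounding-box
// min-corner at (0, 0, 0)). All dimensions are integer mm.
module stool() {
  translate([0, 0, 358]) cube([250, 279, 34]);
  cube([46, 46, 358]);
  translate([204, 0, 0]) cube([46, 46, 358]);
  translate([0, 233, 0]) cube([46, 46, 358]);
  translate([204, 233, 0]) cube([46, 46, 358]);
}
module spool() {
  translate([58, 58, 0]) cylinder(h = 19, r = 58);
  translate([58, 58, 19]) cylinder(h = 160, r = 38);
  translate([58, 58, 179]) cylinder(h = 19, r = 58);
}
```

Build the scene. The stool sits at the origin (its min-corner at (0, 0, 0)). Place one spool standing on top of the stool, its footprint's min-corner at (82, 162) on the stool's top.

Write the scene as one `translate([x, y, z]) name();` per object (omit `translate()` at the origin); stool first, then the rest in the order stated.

stool();
translate([82, 162, 392]) spool();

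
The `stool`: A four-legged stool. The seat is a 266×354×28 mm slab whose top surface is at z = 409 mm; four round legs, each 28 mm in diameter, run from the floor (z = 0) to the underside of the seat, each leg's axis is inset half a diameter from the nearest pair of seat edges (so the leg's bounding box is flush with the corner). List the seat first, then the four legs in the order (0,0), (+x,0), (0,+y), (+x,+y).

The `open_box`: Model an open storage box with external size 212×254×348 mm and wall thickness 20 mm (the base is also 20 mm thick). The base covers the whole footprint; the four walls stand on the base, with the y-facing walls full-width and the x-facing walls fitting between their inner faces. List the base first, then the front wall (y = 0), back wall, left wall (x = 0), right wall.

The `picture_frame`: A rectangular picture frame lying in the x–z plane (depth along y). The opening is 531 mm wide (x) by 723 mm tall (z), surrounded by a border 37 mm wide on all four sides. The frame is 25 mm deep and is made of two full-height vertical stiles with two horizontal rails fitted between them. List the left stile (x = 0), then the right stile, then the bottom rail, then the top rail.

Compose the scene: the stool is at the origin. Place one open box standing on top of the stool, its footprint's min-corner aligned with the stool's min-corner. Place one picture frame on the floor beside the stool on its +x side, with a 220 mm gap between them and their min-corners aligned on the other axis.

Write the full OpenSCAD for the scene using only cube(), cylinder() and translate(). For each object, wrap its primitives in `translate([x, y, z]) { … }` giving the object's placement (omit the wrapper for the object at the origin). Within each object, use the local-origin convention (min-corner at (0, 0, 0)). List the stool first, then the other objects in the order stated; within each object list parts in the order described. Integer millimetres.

translate([0, 0, 381]) cube([266, 354, 28]);
translate([14, 14, 0]) cylinder(h = 381, r = 14);
translate([252, 14, 0]) cylinder(h = 381, r = 14);
translate([14, 340, 0]) cylinder(h = 381, r = 14);
translate([252, 340, 0]) cylinder(h = 381, r = 14);
translate([0, 0, 409]) {
  cube([212, 254, 20]);
  translate([0, 0, 20]) cube([212, 20, 328]);
  translate([0, 234, 20]) cube([212, 20, 328]);
  translate([0, 20, 20]) cube([20, 214, 328]);
  translate([192, 20, 20]) cube([20, 214, 328]);
}
translate([486, 0, 0]) {
  cube([37, 25, 797]);
  translate([568, 0, 0]) cube([37, 25, 797]);
  translate([37, 0, 0]) cube([531, 25, 37]);
  translate([37, 0, 760]) cube([531, 25, 37]);
}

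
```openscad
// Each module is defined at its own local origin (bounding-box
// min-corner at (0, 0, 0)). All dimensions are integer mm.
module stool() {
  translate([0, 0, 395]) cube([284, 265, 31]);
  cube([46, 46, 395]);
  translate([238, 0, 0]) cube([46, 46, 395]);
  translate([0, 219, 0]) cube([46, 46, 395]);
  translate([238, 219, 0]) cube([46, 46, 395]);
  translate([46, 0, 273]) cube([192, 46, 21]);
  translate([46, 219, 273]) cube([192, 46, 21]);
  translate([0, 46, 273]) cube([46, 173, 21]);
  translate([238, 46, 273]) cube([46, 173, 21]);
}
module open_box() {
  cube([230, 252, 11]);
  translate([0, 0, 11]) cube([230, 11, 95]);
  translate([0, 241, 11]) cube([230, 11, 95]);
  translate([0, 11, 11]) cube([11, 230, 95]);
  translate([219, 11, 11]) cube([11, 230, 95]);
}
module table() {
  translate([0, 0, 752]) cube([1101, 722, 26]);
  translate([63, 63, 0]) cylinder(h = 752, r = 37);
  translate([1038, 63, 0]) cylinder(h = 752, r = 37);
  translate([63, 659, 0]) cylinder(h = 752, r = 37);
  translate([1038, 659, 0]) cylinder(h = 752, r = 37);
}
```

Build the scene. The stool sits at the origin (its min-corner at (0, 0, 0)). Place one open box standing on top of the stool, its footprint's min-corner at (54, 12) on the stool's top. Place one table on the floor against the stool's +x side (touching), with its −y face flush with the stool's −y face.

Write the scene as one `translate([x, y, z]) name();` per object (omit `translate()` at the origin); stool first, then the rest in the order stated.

stool();
translate([54, 12, 426]) open_box();
translate([284, 0, 0]) table();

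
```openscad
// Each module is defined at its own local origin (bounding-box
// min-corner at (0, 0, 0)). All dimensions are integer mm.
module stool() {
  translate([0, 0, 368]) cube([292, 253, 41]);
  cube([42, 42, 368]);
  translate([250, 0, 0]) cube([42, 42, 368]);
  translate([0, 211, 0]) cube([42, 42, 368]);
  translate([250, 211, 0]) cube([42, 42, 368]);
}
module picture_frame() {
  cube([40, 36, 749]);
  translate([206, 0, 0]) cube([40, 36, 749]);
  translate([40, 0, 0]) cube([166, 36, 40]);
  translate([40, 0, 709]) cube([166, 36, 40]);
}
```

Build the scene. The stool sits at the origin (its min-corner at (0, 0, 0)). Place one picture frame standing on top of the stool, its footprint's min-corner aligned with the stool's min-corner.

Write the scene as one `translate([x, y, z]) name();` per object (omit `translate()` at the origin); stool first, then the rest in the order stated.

stool();
translate([0, 0, 409]) picture_frame();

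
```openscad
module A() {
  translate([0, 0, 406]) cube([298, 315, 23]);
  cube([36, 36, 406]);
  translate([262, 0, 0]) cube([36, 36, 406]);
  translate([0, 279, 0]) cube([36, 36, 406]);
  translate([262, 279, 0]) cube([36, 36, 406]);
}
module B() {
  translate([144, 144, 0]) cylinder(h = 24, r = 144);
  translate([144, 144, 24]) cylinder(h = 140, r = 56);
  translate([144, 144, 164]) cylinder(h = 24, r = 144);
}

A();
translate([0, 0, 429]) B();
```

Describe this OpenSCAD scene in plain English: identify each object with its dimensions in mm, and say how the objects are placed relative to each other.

A is a four-legged stool. The seat is a 298×315×23 mm slab whose top surface is at z = 429 mm; four square legs, each 36×36 mm in cross-section, run from the floor (z = 0) to the underside of the seat, each flush with a corner of the seat.

B is a spool: two coaxial disc flanges of radius 144 mm and thickness 24 mm, joined by a core cylinder of radius 56 mm and height 140 mm. The lower flange rests on z = 0 and the three cylinders share a vertical axis.

The spool is on top of the stool.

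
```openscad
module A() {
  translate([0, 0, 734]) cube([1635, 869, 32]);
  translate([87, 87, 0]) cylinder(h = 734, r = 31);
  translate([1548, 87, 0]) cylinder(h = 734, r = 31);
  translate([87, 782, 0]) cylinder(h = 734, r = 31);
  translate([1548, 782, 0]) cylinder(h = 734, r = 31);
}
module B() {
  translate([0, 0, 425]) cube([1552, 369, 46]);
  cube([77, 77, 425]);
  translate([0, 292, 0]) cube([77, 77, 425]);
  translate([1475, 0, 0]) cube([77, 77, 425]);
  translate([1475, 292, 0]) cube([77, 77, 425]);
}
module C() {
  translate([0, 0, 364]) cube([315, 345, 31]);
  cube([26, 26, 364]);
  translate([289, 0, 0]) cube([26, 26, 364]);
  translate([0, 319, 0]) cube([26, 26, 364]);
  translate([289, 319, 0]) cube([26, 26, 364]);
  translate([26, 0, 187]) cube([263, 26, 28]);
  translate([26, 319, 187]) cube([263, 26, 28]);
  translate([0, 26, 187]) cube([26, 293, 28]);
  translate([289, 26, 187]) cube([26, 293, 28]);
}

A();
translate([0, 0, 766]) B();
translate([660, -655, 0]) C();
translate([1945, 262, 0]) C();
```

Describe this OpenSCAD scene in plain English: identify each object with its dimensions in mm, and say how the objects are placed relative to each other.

A is a table: top 1635 mm (x) × 869 mm (y), 32 mm thick, upper face at z = 766 mm, on four round legs of 62 mm diameter, each leg's bounding box inset 56 mm from the nearest pair of top edges, running from z = 0 to the bottom of the top.

B is a long wooden bench with a 1552 mm (x) × 369 mm (y) seat, 46 mm thick, its top surface 471 mm above the floor. Four 77 mm square legs at the seat corners, flush with the edges, run from z = 0 to the seat underside.

C is a four-legged stool. The seat is a 315×345×31 mm slab whose top surface is at z = 395 mm; four square legs, each 26×26 mm in cross-section, run from the floor (z = 0) to the underside of the seat, each flush with a corner of the seat. Four stretchers, 26 mm wide and 28 mm tall, connect adjacent legs with their undersides at z = 187 mm, each running between the inner faces of the legs it joins and aligned with the legs' outer faces on the other axis.

The bench is on top of the table. Two stools sit around the table at the −y, +x sides.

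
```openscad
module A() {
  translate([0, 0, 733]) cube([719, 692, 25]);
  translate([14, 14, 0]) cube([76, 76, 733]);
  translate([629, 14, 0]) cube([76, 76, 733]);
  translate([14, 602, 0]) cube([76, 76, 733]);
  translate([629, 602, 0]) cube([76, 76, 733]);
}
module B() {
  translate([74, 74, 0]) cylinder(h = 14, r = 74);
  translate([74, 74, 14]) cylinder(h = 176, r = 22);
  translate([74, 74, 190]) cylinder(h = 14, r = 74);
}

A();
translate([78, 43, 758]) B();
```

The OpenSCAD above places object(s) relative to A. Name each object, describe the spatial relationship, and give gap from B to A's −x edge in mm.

The spool's min-x is at 78; the table's min-x is 0; gap = 78 mm.

A is a table. B is a spool. The spool is on top of the table. The gap from the spool to the table's −x edge is 78 mm.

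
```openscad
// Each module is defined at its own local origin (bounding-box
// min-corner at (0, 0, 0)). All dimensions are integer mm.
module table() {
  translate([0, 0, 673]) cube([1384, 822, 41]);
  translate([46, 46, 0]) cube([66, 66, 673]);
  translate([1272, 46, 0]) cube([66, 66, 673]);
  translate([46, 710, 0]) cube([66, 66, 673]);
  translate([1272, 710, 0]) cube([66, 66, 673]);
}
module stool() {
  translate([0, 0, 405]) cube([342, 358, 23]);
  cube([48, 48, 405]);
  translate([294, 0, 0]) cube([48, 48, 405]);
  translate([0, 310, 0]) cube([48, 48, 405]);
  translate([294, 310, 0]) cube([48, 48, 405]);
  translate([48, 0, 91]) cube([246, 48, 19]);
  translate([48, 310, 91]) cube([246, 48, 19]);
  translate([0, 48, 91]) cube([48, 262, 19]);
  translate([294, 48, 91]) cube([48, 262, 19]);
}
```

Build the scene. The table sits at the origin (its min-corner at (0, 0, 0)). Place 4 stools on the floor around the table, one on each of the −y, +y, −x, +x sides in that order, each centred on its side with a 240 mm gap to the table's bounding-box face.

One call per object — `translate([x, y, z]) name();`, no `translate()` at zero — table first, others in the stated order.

table();
translate([521, -598, 0]) stool();
translate([521, 1062, 0]) stool();
translate([-582, 232, 0]) stool();
translate([1624, 232, 0]) stool();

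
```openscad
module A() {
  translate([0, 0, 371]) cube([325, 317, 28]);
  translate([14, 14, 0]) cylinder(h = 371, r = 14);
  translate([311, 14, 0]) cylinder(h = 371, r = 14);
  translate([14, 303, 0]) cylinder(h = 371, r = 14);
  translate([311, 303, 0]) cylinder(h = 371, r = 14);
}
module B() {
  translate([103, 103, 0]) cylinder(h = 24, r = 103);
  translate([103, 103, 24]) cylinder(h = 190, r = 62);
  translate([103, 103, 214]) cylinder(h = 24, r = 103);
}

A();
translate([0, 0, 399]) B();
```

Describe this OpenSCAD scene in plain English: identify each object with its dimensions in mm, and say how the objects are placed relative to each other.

A is a four-legged stool. The seat is a 325×317×28 mm slab whose top surface is at z = 399 mm; four round legs, each 28 mm in diameter, run from the floor (z = 0) to the underside of the seat, each leg's axis is inset half a diameter from the nearest pair of seat edges (so the leg's bounding box is flush with the corner).

B is a spool: two coaxial disc flanges of radius 103 mm and thickness 24 mm, joined by a core cylinder of radius 62 mm and height 190 mm. The lower flange rests on z = 0 and the three cylinders share a vertical axis.

The spool is on top of the stool.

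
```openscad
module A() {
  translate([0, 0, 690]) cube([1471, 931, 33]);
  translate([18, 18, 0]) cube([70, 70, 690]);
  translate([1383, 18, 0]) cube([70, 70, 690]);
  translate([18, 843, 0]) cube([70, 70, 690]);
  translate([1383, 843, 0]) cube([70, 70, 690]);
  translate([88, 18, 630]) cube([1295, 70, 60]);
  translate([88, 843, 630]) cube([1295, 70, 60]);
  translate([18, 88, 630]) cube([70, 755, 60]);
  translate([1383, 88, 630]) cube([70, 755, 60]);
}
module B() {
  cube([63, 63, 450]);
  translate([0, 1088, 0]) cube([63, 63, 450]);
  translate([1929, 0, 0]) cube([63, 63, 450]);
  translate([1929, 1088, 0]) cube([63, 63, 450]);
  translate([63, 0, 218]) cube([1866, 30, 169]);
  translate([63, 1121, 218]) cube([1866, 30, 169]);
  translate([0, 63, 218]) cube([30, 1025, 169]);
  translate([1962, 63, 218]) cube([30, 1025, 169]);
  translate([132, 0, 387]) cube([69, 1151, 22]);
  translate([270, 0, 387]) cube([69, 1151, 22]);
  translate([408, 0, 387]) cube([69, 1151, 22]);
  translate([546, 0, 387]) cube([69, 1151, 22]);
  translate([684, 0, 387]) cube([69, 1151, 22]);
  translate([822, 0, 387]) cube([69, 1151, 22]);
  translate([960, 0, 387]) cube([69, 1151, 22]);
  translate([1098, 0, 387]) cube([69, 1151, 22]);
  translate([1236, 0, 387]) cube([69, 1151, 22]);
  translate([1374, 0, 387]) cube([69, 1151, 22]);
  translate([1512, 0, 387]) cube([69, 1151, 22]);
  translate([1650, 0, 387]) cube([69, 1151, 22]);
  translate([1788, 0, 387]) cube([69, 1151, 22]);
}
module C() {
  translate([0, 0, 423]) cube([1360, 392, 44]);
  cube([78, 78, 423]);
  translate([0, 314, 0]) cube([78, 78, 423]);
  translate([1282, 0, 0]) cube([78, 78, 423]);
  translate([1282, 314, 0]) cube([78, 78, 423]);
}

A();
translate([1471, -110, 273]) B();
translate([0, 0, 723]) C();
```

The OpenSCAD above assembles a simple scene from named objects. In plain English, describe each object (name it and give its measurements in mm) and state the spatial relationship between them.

A is a table: top 1471 mm (x) × 931 mm (y), 33 mm thick, upper face at z = 723 mm, on four 70×70 mm square legs, each inset 18 mm from the nearest pair of top edges, running from z = 0 to the bottom of the top. Four apron rails, 70 mm thick and 60 mm tall, run between adjacent legs with their top edges flush with the underside of the top and their outer faces flush with the legs' outer faces.

B is a bed frame 1992 mm long (x) by 1151 mm wide (y). Four 63×63 mm corner posts, 450 mm tall, at the corners of the footprint. Four rails of 30 mm thickness and 169 mm height run between adjacent posts with their undersides at z = 218 mm, their outer faces flush with the outside of the frame (the two x-running rails run between the posts' inner faces; the two y-running rails run between the posts' inner faces). 13 slats, each 69 mm wide (x) and 22 mm thick, lie across the top of the two x-running rails, running the full 1151 mm width of the frame in y; the slats are evenly spaced along x between the inner faces of the end posts with equal gaps (rounded down to the nearest mm) at the −x end and between each pair — any rounding remainder accumulates at the +x end.

C is a bench: a 1360×392 mm seat slab, 44 mm thick, top at z = 467 mm, on four 78×78 mm square legs flush with the seat corners and standing on z = 0.

The bed frame is beside the table with their tops flush at z = 723. The bench is on top of the table.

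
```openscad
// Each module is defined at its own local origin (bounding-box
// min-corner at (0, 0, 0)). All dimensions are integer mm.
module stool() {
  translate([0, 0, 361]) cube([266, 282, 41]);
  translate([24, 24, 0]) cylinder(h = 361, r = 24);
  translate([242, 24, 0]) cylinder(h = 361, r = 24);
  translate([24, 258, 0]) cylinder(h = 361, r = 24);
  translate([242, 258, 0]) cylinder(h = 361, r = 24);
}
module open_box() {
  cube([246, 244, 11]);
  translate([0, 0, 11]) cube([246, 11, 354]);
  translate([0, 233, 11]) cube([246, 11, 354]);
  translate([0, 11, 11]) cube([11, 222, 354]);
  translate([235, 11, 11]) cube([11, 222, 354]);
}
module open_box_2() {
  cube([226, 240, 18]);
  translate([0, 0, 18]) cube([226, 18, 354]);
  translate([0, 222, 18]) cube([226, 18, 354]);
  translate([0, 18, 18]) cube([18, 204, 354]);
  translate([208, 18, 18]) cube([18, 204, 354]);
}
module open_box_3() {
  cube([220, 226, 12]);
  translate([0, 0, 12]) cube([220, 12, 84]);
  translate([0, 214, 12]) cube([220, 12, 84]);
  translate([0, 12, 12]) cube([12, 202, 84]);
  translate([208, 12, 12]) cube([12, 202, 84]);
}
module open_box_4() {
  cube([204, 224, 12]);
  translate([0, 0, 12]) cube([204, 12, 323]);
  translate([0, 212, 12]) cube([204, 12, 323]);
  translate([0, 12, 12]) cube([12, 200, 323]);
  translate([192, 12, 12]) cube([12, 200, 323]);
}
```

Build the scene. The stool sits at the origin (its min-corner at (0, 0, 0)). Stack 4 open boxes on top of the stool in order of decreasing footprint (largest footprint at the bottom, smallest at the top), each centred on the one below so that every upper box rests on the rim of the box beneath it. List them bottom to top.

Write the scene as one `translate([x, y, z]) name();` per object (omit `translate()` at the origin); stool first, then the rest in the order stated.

stool();
translate([10, 19, 402]) open_box();
translate([20, 21, 767]) open_box_2();
translate([23, 28, 1139]) open_box_3();
translate([31, 29, 1235]) open_box_4();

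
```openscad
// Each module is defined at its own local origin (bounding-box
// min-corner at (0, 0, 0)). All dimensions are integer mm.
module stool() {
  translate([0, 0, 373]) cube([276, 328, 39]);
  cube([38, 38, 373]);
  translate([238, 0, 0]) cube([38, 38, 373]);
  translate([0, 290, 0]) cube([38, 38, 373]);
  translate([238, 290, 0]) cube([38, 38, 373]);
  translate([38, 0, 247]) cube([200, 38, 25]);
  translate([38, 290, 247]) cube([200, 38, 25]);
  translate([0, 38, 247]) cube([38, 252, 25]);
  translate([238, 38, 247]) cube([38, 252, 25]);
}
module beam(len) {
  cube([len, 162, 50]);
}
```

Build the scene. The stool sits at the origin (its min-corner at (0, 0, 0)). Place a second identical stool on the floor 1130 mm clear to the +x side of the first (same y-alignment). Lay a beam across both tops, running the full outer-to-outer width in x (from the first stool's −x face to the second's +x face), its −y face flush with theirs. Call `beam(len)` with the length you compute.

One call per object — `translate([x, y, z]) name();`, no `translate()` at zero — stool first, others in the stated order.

stool();
translate([1406, 0, 0]) stool();
translate([0, 0, 412]) beam(1682);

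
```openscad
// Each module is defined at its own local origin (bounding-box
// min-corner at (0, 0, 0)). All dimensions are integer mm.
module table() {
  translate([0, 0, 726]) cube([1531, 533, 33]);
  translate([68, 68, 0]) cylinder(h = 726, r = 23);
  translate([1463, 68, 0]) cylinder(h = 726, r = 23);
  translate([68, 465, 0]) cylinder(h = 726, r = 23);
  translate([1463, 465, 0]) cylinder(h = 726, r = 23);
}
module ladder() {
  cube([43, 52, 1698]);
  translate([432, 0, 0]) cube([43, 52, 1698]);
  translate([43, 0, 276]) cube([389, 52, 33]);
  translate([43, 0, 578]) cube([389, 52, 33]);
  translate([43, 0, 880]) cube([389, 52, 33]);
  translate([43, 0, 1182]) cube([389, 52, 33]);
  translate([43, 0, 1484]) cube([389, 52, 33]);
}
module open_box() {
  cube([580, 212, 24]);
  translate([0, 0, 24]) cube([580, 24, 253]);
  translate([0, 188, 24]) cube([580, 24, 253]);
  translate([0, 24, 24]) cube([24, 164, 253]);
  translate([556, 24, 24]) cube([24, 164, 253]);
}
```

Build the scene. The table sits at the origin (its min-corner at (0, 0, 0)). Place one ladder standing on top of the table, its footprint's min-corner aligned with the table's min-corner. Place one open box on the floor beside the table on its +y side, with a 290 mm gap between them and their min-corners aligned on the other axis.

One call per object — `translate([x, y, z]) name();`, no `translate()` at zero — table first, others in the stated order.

table();
translate([0, 0, 759]) ladder();
translate([0, 823, 0]) open_box();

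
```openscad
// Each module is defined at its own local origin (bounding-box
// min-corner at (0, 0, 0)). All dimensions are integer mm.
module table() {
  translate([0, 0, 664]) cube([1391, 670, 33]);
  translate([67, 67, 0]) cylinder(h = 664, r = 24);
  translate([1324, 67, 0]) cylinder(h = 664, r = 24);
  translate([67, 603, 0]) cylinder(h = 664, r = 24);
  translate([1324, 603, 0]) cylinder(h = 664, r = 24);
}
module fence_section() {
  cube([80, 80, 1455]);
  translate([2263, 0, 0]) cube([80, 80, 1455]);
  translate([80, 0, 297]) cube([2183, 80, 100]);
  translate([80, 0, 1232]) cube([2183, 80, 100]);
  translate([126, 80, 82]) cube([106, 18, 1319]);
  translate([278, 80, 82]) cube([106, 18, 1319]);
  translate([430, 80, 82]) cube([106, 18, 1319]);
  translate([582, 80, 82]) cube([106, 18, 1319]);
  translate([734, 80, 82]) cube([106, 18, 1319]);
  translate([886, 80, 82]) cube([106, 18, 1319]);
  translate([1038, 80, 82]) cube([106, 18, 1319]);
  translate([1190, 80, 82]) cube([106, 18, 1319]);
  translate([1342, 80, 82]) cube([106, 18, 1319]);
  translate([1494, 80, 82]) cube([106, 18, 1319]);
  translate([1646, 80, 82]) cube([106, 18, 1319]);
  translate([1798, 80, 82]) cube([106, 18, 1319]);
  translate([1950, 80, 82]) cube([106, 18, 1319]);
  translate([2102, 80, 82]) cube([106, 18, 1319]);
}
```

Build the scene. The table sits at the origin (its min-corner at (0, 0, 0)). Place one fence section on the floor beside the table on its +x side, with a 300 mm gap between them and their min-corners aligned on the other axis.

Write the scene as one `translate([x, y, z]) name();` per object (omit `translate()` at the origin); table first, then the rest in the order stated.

table();
translate([1691, 0, 0]) fence_section();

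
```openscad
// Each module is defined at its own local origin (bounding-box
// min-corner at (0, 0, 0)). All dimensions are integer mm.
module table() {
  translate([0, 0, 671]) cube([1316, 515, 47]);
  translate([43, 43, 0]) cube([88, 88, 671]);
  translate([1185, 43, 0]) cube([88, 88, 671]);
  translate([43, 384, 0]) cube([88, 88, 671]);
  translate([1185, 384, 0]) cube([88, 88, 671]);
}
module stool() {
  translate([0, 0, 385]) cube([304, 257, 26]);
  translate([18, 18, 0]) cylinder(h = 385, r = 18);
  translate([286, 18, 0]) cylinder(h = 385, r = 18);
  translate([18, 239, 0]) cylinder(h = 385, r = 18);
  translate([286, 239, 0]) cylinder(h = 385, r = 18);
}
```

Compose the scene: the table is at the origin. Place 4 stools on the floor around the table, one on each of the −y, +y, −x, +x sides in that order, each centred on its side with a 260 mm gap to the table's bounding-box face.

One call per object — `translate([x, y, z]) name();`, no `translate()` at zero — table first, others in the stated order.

table();
translate([506, -517, 0]) stool();
translate([506, 775, 0]) stool();
translate([-564, 129, 0]) stool();
translate([1576, 129, 0]) stool();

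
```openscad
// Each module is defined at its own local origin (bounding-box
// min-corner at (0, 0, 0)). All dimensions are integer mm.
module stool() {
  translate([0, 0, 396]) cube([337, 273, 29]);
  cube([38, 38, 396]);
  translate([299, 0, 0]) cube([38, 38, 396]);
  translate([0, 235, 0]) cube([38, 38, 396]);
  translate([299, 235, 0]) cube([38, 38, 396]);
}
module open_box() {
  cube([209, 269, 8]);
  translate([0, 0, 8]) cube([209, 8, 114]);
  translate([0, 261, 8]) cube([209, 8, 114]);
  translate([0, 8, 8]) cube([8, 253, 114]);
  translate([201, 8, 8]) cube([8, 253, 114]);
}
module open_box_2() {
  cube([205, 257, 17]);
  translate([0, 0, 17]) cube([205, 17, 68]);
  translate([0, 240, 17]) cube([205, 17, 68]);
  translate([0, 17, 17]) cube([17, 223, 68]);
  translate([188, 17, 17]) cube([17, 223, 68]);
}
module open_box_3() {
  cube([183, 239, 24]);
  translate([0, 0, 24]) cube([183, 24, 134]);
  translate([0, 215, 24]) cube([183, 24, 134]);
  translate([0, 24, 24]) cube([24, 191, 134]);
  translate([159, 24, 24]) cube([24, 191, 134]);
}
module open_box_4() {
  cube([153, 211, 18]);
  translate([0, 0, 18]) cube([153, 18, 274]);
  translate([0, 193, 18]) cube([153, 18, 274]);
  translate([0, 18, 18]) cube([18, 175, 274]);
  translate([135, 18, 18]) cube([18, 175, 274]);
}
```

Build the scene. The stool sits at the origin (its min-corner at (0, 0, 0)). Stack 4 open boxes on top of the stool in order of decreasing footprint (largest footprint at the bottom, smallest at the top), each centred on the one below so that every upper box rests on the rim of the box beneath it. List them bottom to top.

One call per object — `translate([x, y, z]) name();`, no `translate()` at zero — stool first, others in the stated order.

stool();
translate([64, 2, 425]) open_box();
translate([66, 8, 547]) open_box_2();
translate([77, 17, 632]) open_box_3();
translate([92, 31, 790]) open_box_4();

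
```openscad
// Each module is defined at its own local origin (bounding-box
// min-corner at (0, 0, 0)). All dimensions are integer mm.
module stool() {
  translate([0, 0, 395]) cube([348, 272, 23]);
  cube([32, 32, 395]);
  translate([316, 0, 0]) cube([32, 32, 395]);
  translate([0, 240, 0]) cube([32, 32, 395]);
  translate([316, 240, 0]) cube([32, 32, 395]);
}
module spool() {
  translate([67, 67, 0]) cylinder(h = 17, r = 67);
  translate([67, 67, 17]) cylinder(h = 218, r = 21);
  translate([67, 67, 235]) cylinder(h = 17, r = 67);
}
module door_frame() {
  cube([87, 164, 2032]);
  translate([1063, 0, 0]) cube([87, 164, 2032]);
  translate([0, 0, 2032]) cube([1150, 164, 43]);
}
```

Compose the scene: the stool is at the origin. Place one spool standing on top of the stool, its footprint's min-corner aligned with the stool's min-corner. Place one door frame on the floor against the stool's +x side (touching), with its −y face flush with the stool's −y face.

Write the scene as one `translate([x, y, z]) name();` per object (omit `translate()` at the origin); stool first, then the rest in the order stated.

stool();
translate([0, 0, 418]) spool();
translate([348, 0, 0]) door_frame();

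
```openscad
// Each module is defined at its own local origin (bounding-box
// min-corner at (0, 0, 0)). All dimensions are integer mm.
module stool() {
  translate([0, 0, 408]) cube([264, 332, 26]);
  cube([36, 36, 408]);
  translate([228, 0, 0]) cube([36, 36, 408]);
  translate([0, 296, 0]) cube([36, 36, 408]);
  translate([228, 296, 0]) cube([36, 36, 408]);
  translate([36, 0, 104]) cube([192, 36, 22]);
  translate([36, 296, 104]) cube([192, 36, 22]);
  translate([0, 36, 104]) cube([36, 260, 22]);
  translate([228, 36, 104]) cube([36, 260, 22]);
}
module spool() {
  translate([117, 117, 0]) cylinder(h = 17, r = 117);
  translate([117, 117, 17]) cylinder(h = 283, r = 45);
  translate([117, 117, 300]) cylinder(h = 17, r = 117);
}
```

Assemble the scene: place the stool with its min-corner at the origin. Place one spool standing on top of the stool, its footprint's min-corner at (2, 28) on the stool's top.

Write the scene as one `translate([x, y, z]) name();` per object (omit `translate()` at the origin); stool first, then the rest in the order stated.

stool();
translate([2, 28, 434]) spool();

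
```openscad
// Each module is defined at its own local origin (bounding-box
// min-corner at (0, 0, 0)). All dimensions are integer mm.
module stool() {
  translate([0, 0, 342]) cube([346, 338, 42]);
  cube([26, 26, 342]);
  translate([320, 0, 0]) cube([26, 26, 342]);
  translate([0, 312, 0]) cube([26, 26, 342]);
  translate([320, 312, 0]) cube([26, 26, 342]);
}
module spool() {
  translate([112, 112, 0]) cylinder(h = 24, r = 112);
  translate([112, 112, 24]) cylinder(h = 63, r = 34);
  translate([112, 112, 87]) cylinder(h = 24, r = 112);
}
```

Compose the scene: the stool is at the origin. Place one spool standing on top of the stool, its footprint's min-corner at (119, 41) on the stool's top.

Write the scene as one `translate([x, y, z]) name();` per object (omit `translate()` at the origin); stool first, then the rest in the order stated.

stool();
translate([119, 41, 384]) spool();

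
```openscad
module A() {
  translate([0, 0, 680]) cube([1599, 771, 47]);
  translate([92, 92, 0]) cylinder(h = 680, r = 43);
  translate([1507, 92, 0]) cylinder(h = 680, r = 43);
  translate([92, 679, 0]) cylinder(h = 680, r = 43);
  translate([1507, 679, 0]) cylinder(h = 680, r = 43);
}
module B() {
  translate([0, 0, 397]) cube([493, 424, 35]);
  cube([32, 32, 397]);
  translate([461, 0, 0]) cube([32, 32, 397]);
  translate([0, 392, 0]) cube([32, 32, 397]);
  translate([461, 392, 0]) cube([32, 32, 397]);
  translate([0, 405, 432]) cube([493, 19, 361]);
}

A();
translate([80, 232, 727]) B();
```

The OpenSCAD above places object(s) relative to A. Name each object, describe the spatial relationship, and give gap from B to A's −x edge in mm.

The chair's min-x is at 80; the table's min-x is 0; gap = 80 mm.

A is a table. B is a chair. The chair is on top of the table. The gap from the chair to the table's −x edge is 80 mm.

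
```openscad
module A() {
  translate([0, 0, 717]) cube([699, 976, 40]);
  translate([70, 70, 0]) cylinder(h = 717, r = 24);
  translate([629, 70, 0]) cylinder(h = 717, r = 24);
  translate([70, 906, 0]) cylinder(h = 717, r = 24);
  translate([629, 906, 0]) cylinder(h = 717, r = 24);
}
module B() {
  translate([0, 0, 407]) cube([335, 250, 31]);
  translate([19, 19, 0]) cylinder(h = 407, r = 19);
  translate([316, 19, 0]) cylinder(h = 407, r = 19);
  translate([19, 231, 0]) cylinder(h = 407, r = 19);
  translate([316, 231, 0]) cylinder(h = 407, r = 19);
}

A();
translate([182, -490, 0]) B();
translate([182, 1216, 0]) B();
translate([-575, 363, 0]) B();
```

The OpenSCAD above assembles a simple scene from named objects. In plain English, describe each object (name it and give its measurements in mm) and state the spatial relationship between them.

A is a table: top 699 mm (x) × 976 mm (y), 40 mm thick, upper face at z = 757 mm, on four round legs of 48 mm diameter, each leg's bounding box inset 46 mm from the nearest pair of top edges, running from z = 0 to the bottom of the top.

B is a four-legged stool. The seat is a 335×250×31 mm slab whose top surface is at z = 438 mm; four round legs, each 38 mm in diameter, run from the floor (z = 0) to the underside of the seat, each leg's axis is inset half a diameter from the nearest pair of seat edges (so the leg's bounding box is flush with the corner).

Three stools sit around the table at the −y, +y, −x sides.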